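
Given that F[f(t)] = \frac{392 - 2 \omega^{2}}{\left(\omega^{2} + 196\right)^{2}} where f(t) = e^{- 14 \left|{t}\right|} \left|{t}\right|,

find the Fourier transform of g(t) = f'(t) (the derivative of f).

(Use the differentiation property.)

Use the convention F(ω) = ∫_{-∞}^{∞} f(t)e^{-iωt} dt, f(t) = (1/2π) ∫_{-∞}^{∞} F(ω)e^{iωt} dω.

F[g](ω) = - \frac{2 i \omega \left(\omega^{2} - 196\right)}{\left(\omega^{2} + 196\right)^{2}}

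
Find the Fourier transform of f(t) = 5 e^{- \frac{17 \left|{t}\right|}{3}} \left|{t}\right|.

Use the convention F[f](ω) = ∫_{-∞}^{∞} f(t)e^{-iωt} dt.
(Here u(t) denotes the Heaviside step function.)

F(ω) = \frac{90 \left(289 - 9 \omega^{2}\right)}{\left(9 \omega^{2} + 289\right)^{2}}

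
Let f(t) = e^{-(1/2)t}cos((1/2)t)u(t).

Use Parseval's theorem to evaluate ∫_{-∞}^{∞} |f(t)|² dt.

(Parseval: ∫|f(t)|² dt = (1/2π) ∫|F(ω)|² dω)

∫|f(t)|² dt = \frac{3}{4}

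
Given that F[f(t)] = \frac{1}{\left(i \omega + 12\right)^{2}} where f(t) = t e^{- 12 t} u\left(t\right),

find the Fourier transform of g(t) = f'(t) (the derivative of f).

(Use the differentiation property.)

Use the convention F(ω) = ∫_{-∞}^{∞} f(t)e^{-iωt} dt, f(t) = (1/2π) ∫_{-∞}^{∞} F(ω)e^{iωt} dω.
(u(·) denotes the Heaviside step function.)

F[g](ω) = \frac{i \omega}{\left(i \omega + 12\right)^{2}}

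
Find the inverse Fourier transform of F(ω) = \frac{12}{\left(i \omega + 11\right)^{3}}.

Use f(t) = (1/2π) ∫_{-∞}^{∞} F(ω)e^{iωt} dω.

f(t) = 6 t^{2} e^{- 11 t} u\left(t\right)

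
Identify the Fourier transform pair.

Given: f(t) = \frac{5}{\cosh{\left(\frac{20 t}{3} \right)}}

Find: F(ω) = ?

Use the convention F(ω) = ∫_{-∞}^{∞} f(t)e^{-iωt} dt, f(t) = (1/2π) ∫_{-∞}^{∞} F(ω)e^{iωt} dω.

F(ω) = \frac{3 \pi}{4 \cosh{\left(\frac{3 \pi \omega}{40} \right)}}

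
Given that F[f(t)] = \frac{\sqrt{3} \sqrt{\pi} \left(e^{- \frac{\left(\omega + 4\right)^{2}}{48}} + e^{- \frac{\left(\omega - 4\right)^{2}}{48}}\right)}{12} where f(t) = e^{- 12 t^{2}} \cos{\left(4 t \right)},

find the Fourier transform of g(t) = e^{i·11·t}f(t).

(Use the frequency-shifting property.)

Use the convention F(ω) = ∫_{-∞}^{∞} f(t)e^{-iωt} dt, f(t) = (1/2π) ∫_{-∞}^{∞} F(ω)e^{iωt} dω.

F[g](ω) = \frac{\sqrt{3} \sqrt{\pi} e^{- \frac{\left(\omega - 7\right)^{2}}{48}}}{12} + \frac{\sqrt{3} \sqrt{\pi} e^{- \frac{\left(\omega - 15\right)^{2}}{48}}}{12}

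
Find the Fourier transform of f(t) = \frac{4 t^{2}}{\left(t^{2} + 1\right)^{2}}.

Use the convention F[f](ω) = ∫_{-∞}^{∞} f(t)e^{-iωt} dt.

F(ω) = 2 \pi \left(1 - \left|{\omega}\right|\right) e^{- \left|{\omega}\right|}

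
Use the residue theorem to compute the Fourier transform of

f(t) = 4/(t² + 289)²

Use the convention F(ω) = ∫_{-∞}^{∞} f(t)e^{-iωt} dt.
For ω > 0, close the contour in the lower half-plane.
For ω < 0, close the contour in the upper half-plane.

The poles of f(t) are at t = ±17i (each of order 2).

Let g(z) = f(z)e^{-iωz}; for large |z| the factor e^{-iωz} decays in the lower half-plane when ω > 0 and in the upper half-plane when ω < 0.

Case ω > 0 (lower half-plane, clockwise contour ⇒ F(ω) = -2πi·ΣRes):
  Res_{z = - 17 i} g(z) = \frac{i \left(17 \omega + 1\right) e^{- 17 \omega}}{4913} (pole of order 2)
  F(ω) = -2πi·ΣRes = \frac{2 \pi \left(17 \omega + 1\right) e^{- 17 \omega}}{4913}

Case ω < 0 (upper half-plane, counterclockwise contour ⇒ F(ω) = +2πi·ΣRes):
  Res_{z = 17 i} g(z) = \frac{i \left(17 \omega - 1\right) e^{17 \omega}}{4913} (pole of order 2)
  F(ω) = 2πi·ΣRes = \frac{2 \pi \left(1 - 17 \omega\right) e^{17 \omega}}{4913}

Both cases combine into a single formula in |ω|:

F(ω) = \frac{2 \pi \left(17 \left|{\omega}\right| + 1\right) e^{- 17 \left|{\omega}\right|}}{4913}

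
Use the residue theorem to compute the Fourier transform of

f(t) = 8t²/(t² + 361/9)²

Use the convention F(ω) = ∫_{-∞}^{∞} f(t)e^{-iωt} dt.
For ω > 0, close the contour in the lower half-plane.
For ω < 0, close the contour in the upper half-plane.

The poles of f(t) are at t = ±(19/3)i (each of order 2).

Let g(z) = f(z)e^{-iωz}; for large |z| the factor e^{-iωz} decays in the lower half-plane when ω > 0 and in the upper half-plane when ω < 0.

Case ω > 0 (lower half-plane, clockwise contour ⇒ F(ω) = -2πi·ΣRes):
  Res_{z = - \frac{19 i}{3}} g(z) = i \left(\frac{6}{19} - 2 \omega\right) e^{- \frac{19 \omega}{3}} (pole of order 2)
  F(ω) = -2πi·ΣRes = \frac{4 \pi \left(3 - 19 \omega\right) e^{- \frac{19 \omega}{3}}}{19}

Case ω < 0 (upper half-plane, counterclockwise contour ⇒ F(ω) = +2πi·ΣRes):
  Res_{z = \frac{19 i}{3}} g(z) = i \left(- 2 \omega - \frac{6}{19}\right) e^{\frac{19 \omega}{3}} (pole of order 2)
  F(ω) = 2πi·ΣRes = \frac{4 \pi \left(19 \omega + 3\right) e^{\frac{19 \omega}{3}}}{19}

Both cases combine into a single formula in |ω|:

F(ω) = \frac{4 \pi \left(3 - 19 \left|{\omega}\right|\right) e^{- \frac{19 \left|{\omega}\right|}{3}}}{19}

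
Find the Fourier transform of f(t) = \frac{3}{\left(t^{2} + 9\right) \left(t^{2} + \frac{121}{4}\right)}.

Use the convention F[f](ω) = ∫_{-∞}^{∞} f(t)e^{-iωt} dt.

F(ω) = \frac{4 \pi e^{- 3 \left|{\omega}\right|}}{85} - \frac{24 \pi e^{- \frac{11 \left|{\omega}\right|}{2}}}{935}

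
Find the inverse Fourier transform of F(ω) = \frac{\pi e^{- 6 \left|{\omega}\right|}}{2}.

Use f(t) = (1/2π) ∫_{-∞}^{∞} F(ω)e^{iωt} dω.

f(t) = \frac{3}{t^{2} + 36}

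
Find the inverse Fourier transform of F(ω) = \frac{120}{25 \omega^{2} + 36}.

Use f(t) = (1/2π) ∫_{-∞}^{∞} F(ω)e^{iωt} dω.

f(t) = 2 e^{- \frac{6 \left|{t}\right|}{5}}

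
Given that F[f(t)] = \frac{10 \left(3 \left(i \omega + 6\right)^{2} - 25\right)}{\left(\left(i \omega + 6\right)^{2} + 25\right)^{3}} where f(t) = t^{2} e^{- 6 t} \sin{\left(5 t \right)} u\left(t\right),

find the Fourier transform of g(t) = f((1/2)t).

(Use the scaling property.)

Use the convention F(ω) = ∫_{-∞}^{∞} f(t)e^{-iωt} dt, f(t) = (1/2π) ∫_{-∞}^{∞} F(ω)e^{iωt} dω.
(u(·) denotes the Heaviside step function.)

F[g](ω) = \frac{20 \left(12 \left(i \omega + 3\right)^{2} - 25\right)}{\left(4 \left(i \omega + 3\right)^{2} + 25\right)^{3}}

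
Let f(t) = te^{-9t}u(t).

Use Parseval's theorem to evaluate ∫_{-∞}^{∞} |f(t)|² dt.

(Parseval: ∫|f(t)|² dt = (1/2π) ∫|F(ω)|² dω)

∫|f(t)|² dt = \frac{1}{2916}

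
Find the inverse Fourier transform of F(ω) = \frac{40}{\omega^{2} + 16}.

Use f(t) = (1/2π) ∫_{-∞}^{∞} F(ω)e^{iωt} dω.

f(t) = 5 e^{- 4 \left|{t}\right|}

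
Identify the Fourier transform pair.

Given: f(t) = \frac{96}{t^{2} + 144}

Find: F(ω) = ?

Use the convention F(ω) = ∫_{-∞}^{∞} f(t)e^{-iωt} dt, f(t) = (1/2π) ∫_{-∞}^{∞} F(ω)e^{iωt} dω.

F(ω) = 8 \pi e^{- 12 \left|{\omega}\right|}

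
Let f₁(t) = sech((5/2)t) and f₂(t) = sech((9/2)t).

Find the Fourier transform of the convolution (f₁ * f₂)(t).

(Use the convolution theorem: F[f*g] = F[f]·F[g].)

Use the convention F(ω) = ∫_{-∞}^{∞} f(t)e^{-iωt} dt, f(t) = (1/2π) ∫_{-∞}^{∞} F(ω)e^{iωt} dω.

F[f₁*f₂](ω) = \frac{4 \pi^{2}}{45 \cosh{\left(\frac{\pi \omega}{9} \right)} \cosh{\left(\frac{\pi \omega}{5} \right)}}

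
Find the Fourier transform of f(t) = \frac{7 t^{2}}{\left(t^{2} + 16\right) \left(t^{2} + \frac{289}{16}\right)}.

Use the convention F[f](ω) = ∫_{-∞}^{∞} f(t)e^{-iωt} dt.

F(ω) = - \frac{448 \pi e^{- 4 \left|{\omega}\right|}}{33} + \frac{476 \pi e^{- \frac{17 \left|{\omega}\right|}{4}}}{33}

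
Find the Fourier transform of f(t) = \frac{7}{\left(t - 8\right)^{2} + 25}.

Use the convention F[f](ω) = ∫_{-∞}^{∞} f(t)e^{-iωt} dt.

F(ω) = \frac{7 \pi e^{- 8 i \omega - 5 \left|{\omega}\right|}}{5}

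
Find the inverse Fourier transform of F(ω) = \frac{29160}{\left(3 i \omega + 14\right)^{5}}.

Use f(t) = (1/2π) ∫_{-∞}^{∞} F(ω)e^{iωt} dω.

f(t) = 5 t^{4} e^{- \frac{14 t}{3}} u\left(t\right)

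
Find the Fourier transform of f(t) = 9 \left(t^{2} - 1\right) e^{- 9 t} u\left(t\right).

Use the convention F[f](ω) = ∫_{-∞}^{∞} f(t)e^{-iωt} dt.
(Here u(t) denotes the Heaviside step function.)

F(ω) = \frac{9 \left(2 i \omega - \left(i \omega + 9\right)^{3} + 18\right)}{\left(i \omega + 9\right)^{4}}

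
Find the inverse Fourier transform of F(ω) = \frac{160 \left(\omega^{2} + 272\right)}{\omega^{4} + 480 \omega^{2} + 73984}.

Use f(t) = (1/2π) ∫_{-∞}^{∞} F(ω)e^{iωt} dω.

f(t) = 5 e^{- 16 \left|{t}\right|} \cos{\left(4 \left|{t}\right| \right)}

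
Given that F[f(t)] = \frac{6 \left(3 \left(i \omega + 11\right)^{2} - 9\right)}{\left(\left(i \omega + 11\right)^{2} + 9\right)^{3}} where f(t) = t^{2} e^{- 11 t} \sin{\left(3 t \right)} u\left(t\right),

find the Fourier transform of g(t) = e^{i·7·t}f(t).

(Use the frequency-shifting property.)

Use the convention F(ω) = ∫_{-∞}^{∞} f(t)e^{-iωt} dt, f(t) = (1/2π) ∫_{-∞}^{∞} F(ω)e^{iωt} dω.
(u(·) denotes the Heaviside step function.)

F[g](ω) = \frac{18 \left(\left(i \left(\omega - 7\right) + 11\right)^{2} - 3\right)}{\left(\left(i \left(\omega - 7\right) + 11\right)^{2} + 9\right)^{3}}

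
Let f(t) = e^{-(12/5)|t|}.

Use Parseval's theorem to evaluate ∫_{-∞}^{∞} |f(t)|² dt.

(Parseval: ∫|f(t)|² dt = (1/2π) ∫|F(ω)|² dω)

∫|f(t)|² dt = \frac{5}{12}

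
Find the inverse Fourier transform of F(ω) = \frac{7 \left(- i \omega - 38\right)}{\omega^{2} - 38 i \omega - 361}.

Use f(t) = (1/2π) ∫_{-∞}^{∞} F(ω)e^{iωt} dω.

f(t) = 7 \left(19 t + 1\right) e^{- 19 t} u\left(t\right)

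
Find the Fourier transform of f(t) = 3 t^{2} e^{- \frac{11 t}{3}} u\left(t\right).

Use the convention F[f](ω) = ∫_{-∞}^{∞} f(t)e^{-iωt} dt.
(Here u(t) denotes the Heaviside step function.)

F(ω) = \frac{162}{\left(3 i \omega + 11\right)^{3}}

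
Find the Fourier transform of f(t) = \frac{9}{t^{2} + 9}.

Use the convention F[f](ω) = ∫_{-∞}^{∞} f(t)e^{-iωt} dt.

F(ω) = 3 \pi e^{- 3 \left|{\omega}\right|}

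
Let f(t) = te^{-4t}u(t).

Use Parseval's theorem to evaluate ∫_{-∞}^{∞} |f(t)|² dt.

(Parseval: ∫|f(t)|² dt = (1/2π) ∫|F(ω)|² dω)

∫|f(t)|² dt = \frac{1}{256}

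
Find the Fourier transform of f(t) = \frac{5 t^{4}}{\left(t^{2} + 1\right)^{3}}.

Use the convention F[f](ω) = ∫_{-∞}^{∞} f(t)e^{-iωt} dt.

F(ω) = \frac{5 \pi \left(\omega^{2} - 5 \left|{\omega}\right| + 3\right) e^{- \left|{\omega}\right|}}{8}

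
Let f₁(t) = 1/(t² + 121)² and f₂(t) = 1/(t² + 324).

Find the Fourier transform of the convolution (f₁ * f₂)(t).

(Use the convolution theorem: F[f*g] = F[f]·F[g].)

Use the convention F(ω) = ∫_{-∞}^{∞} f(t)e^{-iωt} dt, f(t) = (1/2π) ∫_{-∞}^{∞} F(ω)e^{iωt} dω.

F[f₁*f₂](ω) = \frac{\pi^{2} \left(11 \left|{\omega}\right| + 1\right) e^{- 29 \left|{\omega}\right|}}{47916}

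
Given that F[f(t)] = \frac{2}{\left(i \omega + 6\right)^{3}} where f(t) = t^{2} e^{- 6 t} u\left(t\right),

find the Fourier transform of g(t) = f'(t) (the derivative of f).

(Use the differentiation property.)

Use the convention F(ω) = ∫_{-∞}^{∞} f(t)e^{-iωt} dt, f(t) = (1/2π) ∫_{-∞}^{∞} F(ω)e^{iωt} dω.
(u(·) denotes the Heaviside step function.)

F[g](ω) = \frac{2 i \omega}{\left(i \omega + 6\right)^{3}}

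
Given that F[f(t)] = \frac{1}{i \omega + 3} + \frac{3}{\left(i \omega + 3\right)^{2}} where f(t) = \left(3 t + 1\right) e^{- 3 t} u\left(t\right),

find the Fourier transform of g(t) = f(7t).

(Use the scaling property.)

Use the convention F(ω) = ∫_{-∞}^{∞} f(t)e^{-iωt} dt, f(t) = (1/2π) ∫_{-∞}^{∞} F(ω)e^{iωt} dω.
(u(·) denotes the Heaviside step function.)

F[g](ω) = \frac{- i \omega - 42}{\omega^{2} - 42 i \omega - 441}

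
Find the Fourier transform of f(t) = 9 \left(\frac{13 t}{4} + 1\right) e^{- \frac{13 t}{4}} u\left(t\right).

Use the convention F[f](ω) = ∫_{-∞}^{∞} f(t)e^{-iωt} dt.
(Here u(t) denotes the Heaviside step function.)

F(ω) = \frac{72 \left(- 2 i \omega - 13\right)}{16 \omega^{2} - 104 i \omega - 169}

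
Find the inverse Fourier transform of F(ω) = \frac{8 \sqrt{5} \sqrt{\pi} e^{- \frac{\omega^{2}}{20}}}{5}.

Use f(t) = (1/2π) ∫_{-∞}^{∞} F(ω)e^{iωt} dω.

f(t) = 8 e^{- 5 t^{2}}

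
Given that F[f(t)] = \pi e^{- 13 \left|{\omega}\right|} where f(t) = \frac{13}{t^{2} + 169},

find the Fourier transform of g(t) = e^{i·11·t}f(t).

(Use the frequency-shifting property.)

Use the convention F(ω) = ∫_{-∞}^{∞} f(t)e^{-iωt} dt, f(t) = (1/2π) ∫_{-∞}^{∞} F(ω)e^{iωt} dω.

F[g](ω) = \pi e^{- 13 \left|{\omega - 11}\right|}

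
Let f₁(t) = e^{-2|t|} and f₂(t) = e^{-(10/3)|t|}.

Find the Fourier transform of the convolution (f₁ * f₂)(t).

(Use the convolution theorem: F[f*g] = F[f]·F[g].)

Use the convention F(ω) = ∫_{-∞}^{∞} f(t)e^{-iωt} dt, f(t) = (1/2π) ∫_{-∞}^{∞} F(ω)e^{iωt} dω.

F[f₁*f₂](ω) = \frac{240}{\left(\omega^{2} + 4\right) \left(9 \omega^{2} + 100\right)}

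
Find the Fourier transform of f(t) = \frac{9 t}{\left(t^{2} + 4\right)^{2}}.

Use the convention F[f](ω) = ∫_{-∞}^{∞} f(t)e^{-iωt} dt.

F(ω) = - \frac{9 i \pi \omega e^{- 2 \left|{\omega}\right|}}{4}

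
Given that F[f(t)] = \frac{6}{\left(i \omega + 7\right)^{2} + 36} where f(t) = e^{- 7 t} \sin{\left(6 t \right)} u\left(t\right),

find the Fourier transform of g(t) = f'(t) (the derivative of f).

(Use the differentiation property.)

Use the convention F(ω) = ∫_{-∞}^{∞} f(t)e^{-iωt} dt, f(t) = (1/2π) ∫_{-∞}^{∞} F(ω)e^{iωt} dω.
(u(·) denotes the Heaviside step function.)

F[g](ω) = \frac{6 i \omega}{\left(i \omega + 7\right)^{2} + 36}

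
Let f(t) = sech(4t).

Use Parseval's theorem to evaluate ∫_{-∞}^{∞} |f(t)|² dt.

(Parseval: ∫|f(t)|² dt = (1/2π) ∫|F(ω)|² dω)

∫|f(t)|² dt = \frac{1}{2}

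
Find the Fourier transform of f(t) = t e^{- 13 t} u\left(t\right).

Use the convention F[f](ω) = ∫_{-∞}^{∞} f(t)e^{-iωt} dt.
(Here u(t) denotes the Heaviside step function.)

F(ω) = \frac{1}{\left(i \omega + 13\right)^{2}}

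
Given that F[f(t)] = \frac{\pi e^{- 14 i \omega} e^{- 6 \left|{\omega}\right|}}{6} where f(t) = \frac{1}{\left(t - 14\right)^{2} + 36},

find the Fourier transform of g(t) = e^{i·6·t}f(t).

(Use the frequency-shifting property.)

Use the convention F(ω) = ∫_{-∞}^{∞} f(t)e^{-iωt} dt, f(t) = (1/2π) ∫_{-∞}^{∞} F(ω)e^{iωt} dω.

F[g](ω) = \frac{\pi e^{- 14 i \left(\omega - 6\right) - 6 \left|{\omega - 6}\right|}}{6}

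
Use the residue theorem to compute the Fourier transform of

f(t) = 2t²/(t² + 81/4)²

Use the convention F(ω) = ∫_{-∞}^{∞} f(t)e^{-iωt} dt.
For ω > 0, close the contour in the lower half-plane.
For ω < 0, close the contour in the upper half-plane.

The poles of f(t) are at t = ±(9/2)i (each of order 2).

Let g(z) = f(z)e^{-iωz}; for large |z| the factor e^{-iωz} decays in the lower half-plane when ω > 0 and in the upper half-plane when ω < 0.

Case ω > 0 (lower half-plane, clockwise contour ⇒ F(ω) = -2πi·ΣRes):
  Res_{z = - \frac{9 i}{2}} g(z) = \frac{i \left(2 - 9 \omega\right) e^{- \frac{9 \omega}{2}}}{18} (pole of order 2)
  F(ω) = -2πi·ΣRes = \frac{\pi \left(2 - 9 \omega\right) e^{- \frac{9 \omega}{2}}}{9}

Case ω < 0 (upper half-plane, counterclockwise contour ⇒ F(ω) = +2πi·ΣRes):
  Res_{z = \frac{9 i}{2}} g(z) = \frac{i \left(- 9 \omega - 2\right) e^{\frac{9 \omega}{2}}}{18} (pole of order 2)
  F(ω) = 2πi·ΣRes = \frac{\pi \left(9 \omega + 2\right) e^{\frac{9 \omega}{2}}}{9}

Both cases combine into a single formula in |ω|:

F(ω) = \frac{\pi \left(2 - 9 \left|{\omega}\right|\right) e^{- \frac{9 \left|{\omega}\right|}{2}}}{9}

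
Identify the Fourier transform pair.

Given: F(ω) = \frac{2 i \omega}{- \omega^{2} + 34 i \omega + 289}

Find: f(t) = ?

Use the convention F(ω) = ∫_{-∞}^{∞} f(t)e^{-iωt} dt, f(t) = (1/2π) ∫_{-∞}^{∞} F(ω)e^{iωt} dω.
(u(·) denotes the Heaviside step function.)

f(t) = 2 \left(1 - 17 t\right) e^{- 17 t} u\left(t\right)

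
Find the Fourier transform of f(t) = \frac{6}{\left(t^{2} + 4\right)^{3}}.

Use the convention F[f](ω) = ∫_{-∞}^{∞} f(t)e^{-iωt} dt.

F(ω) = \frac{3 \pi \left(4 \omega^{2} + 6 \left|{\omega}\right| + 3\right) e^{- 2 \left|{\omega}\right|}}{128}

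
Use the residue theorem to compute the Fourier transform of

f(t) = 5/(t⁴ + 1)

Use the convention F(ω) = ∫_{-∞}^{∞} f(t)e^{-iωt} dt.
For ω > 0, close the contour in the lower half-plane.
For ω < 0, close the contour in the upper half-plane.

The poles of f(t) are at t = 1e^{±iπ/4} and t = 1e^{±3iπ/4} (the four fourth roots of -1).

Let g(z) = f(z)e^{-iωz}; for large |z| the factor e^{-iωz} decays in the lower half-plane when ω > 0 and in the upper half-plane when ω < 0.

Case ω > 0 (lower half-plane, clockwise contour ⇒ F(ω) = -2πi·ΣRes):
  Res_{z = - \frac{\sqrt{2}}{2} - \frac{\sqrt{2} i}{2}} g(z) = \frac{5 \sqrt{2} i \left(1 - i\right) e^{\frac{\sqrt{2} \omega \left(-1 + i\right)}{2}}}{8}
  Res_{z = \frac{\sqrt{2}}{2} - \frac{\sqrt{2} i}{2}} g(z) = \frac{5 \sqrt{2} i \left(1 + i\right) e^{- \frac{\sqrt{2} \omega \left(1 + i\right)}{2}}}{8}
  F(ω) = -2πi·ΣRes = \frac{5 \sqrt{2} \pi \left(1 - i\right) \left(e^{\sqrt{2} i \omega} + i\right) e^{- \frac{\sqrt{2} \omega \left(1 + i\right)}{2}}}{4} = 5 \pi e^{- \frac{\sqrt{2} \omega}{2}} \sin{\left(\frac{\sqrt{2} \omega}{2} + \frac{\pi}{4} \right)}

Case ω < 0 (upper half-plane, counterclockwise contour ⇒ F(ω) = +2πi·ΣRes):
  Res_{z = \frac{\sqrt{2}}{2} + \frac{\sqrt{2} i}{2}} g(z) = \frac{5 \sqrt{2} i \left(-1 + i\right) e^{\frac{\sqrt{2} \omega \left(1 - i\right)}{2}}}{8}
  Res_{z = - \frac{\sqrt{2}}{2} + \frac{\sqrt{2} i}{2}} g(z) = \frac{5 \sqrt{2} \left(1 - i\right) e^{\frac{\sqrt{2} \omega \left(1 + i\right)}{2}}}{8}
  F(ω) = 2πi·ΣRes = - \frac{5 \sqrt{2} i \pi \left(i \left(1 - i\right) e^{\frac{\sqrt{2} \omega \left(1 - i\right)}{2}} - \left(1 - i\right) e^{\frac{\sqrt{2} \omega \left(1 + i\right)}{2}}\right)}{4} = 5 \pi e^{\frac{\sqrt{2} \omega}{2}} \cos{\left(\frac{\sqrt{2} \omega}{2} + \frac{\pi}{4} \right)}

Both cases combine into a single formula in |ω|:

F(ω) = 5 \pi e^{- \frac{\sqrt{2} \left|{\omega}\right|}{2}} \sin{\left(\frac{\sqrt{2} \left|{\omega}\right|}{2} + \frac{\pi}{4} \right)}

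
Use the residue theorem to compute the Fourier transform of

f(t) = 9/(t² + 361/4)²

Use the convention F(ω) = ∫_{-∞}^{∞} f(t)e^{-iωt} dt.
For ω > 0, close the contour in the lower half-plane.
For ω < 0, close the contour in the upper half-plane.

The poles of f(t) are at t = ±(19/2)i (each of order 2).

Let g(z) = f(z)e^{-iωz}; for large |z| the factor e^{-iωz} decays in the lower half-plane when ω > 0 and in the upper half-plane when ω < 0.

Case ω > 0 (lower half-plane, clockwise contour ⇒ F(ω) = -2πi·ΣRes):
  Res_{z = - \frac{19 i}{2}} g(z) = \frac{9 i \left(19 \omega + 2\right) e^{- \frac{19 \omega}{2}}}{6859} (pole of order 2)
  F(ω) = -2πi·ΣRes = \frac{18 \pi \left(19 \omega + 2\right) e^{- \frac{19 \omega}{2}}}{6859}

Case ω < 0 (upper half-plane, counterclockwise contour ⇒ F(ω) = +2πi·ΣRes):
  Res_{z = \frac{19 i}{2}} g(z) = \frac{9 i \left(19 \omega - 2\right) e^{\frac{19 \omega}{2}}}{6859} (pole of order 2)
  F(ω) = 2πi·ΣRes = \frac{18 \pi \left(2 - 19 \omega\right) e^{\frac{19 \omega}{2}}}{6859}

Both cases combine into a single formula in |ω|:

F(ω) = \frac{18 \pi \left(19 \left|{\omega}\right| + 2\right) e^{- \frac{19 \left|{\omega}\right|}{2}}}{6859}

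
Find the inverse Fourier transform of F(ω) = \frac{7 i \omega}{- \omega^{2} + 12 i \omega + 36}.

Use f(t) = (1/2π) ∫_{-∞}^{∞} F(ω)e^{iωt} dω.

f(t) = 7 \left(1 - 6 t\right) e^{- 6 t} u\left(t\right)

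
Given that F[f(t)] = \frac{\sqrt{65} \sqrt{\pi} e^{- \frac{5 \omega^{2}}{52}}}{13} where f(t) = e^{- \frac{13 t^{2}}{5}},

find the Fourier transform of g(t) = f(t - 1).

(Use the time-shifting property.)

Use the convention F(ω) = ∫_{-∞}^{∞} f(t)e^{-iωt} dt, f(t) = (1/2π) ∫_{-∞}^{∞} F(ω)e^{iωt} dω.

F[g](ω) = \frac{\sqrt{65} \sqrt{\pi} e^{- \omega \left(\frac{5 \omega}{52} + i\right)}}{13}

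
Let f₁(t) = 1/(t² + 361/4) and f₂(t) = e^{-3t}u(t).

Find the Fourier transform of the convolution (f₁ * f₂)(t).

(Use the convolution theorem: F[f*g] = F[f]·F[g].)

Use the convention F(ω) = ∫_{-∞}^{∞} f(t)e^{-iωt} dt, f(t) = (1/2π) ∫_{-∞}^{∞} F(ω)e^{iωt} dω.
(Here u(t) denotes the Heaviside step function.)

F[f₁*f₂](ω) = \frac{2 \pi e^{- \frac{19 \left|{\omega}\right|}{2}}}{19 \left(i \omega + 3\right)}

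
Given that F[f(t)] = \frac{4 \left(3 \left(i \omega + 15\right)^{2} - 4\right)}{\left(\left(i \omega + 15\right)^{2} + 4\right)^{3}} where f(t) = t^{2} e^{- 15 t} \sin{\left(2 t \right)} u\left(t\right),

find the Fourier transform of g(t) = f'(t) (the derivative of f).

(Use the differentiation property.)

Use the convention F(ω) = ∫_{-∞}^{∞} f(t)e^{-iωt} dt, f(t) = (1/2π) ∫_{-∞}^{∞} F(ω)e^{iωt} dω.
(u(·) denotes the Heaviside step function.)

F[g](ω) = \frac{4 i \omega \left(3 \left(i \omega + 15\right)^{2} - 4\right)}{\left(\left(i \omega + 15\right)^{2} + 4\right)^{3}}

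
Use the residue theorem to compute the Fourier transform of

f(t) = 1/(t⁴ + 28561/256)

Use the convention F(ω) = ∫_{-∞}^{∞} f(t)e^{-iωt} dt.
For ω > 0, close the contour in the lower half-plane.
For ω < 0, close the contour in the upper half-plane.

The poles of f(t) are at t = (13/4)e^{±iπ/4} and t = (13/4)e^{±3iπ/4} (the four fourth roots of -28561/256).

Let g(z) = f(z)e^{-iωz}; for large |z| the factor e^{-iωz} decays in the lower half-plane when ω > 0 and in the upper half-plane when ω < 0.

Case ω > 0 (lower half-plane, clockwise contour ⇒ F(ω) = -2πi·ΣRes):
  Res_{z = - \frac{13 \sqrt{2}}{8} - \frac{13 \sqrt{2} i}{8}} g(z) = \frac{8 \sqrt{2} \left(1 + i\right) e^{\frac{13 \sqrt{2} \omega \left(-1 + i\right)}{8}}}{2197}
  Res_{z = \frac{13 \sqrt{2}}{8} - \frac{13 \sqrt{2} i}{8}} g(z) = \frac{8 \sqrt{2} \left(-1 + i\right) e^{- \frac{13 \sqrt{2} \omega \left(1 + i\right)}{8}}}{2197}
  F(ω) = -2πi·ΣRes = \frac{16 \sqrt{2} \pi \left(\left(1 - i\right) e^{\frac{13 \sqrt{2} i \omega}{4}} + 1 + i\right) e^{- \frac{13 \sqrt{2} \omega \left(1 + i\right)}{8}}}{2197} = \frac{64 \pi e^{- \frac{13 \sqrt{2} \omega}{8}} \sin{\left(\frac{13 \sqrt{2} \omega}{8} + \frac{\pi}{4} \right)}}{2197}

Case ω < 0 (upper half-plane, counterclockwise contour ⇒ F(ω) = +2πi·ΣRes):
  Res_{z = \frac{13 \sqrt{2}}{8} + \frac{13 \sqrt{2} i}{8}} g(z) = - \frac{8 \sqrt{2} \left(1 + i\right) e^{\frac{13 \sqrt{2} \omega \left(1 - i\right)}{8}}}{2197}
  Res_{z = - \frac{13 \sqrt{2}}{8} + \frac{13 \sqrt{2} i}{8}} g(z) = \frac{8 \sqrt{2} \left(1 - i\right) e^{\frac{13 \sqrt{2} \omega \left(1 + i\right)}{8}}}{2197}
  F(ω) = 2πi·ΣRes = - \frac{16 \sqrt{2} i \pi \left(\left(1 + i\right) e^{\frac{13 \sqrt{2} \omega \left(1 - i\right)}{8}} - \left(1 - i\right) e^{\frac{13 \sqrt{2} \omega \left(1 + i\right)}{8}}\right)}{2197} = \frac{64 \pi e^{\frac{13 \sqrt{2} \omega}{8}} \cos{\left(\frac{13 \sqrt{2} \omega}{8} + \frac{\pi}{4} \right)}}{2197}

Both cases combine into a single formula in |ω|:

F(ω) = \frac{64 \pi e^{- \frac{13 \sqrt{2} \left|{\omega}\right|}{8}} \sin{\left(\frac{13 \sqrt{2} \left|{\omega}\right|}{8} + \frac{\pi}{4} \right)}}{2197}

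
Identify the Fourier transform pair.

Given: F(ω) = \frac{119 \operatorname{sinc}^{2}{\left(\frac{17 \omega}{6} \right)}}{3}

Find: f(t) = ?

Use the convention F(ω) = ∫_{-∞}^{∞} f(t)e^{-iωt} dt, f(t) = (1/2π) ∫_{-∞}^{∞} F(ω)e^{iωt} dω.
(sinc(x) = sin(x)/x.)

f(t) = 7 \left(\begin{cases} 1 - \frac{3 \left|{t}\right|}{17} & \text{for}\: \left|{t}\right| < \frac{17}{3} \\0 & \text{otherwise} \end{cases}\right)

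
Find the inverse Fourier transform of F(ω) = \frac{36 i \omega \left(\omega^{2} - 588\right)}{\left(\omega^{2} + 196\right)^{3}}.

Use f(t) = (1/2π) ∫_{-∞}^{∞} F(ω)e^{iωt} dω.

f(t) = 9 t e^{- 14 \left|{t}\right|} \left|{t}\right|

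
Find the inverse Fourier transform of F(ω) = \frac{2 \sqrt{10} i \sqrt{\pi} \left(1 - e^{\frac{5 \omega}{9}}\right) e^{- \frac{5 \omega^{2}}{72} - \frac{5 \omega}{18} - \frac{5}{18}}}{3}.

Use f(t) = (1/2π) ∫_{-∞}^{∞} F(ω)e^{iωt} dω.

f(t) = 8 e^{- \frac{18 t^{2}}{5}} \sin{\left(2 t \right)}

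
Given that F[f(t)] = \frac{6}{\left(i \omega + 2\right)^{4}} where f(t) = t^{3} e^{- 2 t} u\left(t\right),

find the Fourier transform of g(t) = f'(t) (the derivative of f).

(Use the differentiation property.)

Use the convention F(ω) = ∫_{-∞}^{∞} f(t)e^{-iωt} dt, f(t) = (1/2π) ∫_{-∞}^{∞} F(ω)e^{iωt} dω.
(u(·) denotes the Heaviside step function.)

F[g](ω) = \frac{6 i \omega}{\left(i \omega + 2\right)^{4}}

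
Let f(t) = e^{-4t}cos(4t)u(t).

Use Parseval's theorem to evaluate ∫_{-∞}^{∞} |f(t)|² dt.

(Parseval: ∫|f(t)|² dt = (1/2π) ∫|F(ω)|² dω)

∫|f(t)|² dt = \frac{3}{32}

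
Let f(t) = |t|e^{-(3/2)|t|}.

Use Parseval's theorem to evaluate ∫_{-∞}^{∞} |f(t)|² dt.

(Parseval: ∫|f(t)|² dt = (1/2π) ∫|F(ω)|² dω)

∫|f(t)|² dt = \frac{4}{27}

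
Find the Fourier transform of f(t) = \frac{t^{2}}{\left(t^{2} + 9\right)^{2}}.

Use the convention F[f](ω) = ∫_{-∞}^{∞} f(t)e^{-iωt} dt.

F(ω) = \frac{\pi \left(1 - 3 \left|{\omega}\right|\right) e^{- 3 \left|{\omega}\right|}}{6}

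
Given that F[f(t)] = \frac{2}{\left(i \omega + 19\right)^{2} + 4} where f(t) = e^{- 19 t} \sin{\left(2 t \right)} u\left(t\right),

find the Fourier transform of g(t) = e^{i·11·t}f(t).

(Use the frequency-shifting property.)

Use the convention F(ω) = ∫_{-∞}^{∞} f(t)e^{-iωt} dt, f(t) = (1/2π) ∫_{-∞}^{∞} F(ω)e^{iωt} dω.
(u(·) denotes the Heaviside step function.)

F[g](ω) = \frac{2}{\left(i \left(\omega - 11\right) + 19\right)^{2} + 4}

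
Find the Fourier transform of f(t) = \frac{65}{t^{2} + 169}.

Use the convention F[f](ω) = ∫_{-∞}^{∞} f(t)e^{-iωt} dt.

F(ω) = 5 \pi e^{- 13 \left|{\omega}\right|}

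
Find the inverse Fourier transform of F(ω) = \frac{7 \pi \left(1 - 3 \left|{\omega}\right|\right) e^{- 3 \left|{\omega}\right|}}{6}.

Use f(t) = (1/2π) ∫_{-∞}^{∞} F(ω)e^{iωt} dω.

f(t) = \frac{7 t^{2}}{\left(t^{2} + 9\right)^{2}}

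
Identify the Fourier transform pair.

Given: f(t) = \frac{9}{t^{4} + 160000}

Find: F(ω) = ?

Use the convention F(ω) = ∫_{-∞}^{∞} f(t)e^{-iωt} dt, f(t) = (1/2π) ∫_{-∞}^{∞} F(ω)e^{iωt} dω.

F(ω) = \frac{9 \pi e^{- 10 \sqrt{2} \left|{\omega}\right|} \sin{\left(10 \sqrt{2} \left|{\omega}\right| + \frac{\pi}{4} \right)}}{8000}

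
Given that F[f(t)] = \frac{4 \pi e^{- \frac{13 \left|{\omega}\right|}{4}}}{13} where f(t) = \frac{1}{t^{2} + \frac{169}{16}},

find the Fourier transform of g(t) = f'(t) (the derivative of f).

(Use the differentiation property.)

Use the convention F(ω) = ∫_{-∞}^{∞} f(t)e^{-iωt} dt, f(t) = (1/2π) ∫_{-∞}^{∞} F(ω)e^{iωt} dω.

F[g](ω) = \frac{4 i \pi \omega e^{- \frac{13 \left|{\omega}\right|}{4}}}{13}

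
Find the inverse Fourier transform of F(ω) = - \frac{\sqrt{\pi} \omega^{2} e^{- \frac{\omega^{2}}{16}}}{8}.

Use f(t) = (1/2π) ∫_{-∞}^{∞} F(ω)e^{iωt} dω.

f(t) = \left(16 t^{2} - 2\right) e^{- 4 t^{2}}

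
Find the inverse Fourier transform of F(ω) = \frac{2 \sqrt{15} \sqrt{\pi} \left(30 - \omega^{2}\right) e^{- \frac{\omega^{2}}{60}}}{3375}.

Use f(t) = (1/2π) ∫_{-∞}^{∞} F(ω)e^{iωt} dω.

f(t) = 8 t^{2} e^{- 15 t^{2}}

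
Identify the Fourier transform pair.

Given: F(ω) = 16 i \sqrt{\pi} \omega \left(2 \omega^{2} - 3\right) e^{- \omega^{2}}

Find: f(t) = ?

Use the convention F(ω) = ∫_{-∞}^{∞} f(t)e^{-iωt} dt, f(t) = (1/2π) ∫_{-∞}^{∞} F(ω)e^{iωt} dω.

f(t) = 2 t^{3} e^{- \frac{t^{2}}{4}}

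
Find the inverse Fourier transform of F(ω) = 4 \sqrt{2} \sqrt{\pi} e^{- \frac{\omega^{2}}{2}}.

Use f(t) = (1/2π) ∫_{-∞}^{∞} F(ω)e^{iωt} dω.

f(t) = 4 e^{- \frac{t^{2}}{2}}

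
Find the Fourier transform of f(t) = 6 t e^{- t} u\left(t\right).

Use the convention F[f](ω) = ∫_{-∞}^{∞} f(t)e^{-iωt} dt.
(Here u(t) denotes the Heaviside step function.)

F(ω) = \frac{6}{\left(i \omega + 1\right)^{2}}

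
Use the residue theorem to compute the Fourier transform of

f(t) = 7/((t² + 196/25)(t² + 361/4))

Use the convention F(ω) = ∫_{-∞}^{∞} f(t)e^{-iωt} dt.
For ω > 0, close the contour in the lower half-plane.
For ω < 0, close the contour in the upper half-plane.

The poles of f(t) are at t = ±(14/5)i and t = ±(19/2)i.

Let g(z) = f(z)e^{-iωz}; for large |z| the factor e^{-iωz} decays in the lower half-plane when ω > 0 and in the upper half-plane when ω < 0.

Case ω > 0 (lower half-plane, clockwise contour ⇒ F(ω) = -2πi·ΣRes):
  Res_{z = - \frac{14 i}{5}} g(z) = \frac{125 i e^{- \frac{14 \omega}{5}}}{8241}
  Res_{z = - \frac{19 i}{2}} g(z) = - \frac{700 i e^{- \frac{19 \omega}{2}}}{156579}
  F(ω) = -2πi·ΣRes = - \frac{1400 \pi e^{- \frac{19 \omega}{2}}}{156579} + \frac{250 \pi e^{- \frac{14 \omega}{5}}}{8241}

Case ω < 0 (upper half-plane, counterclockwise contour ⇒ F(ω) = +2πi·ΣRes):
  Res_{z = \frac{14 i}{5}} g(z) = - \frac{125 i e^{\frac{14 \omega}{5}}}{8241}
  Res_{z = \frac{19 i}{2}} g(z) = \frac{700 i e^{\frac{19 \omega}{2}}}{156579}
  F(ω) = 2πi·ΣRes = \frac{50 \pi \left(95 e^{\frac{14 \omega}{5}} - 28 e^{\frac{19 \omega}{2}}\right)}{156579}

Both cases combine into a single formula in |ω|:

F(ω) = - \frac{1400 \pi e^{- \frac{19 \left|{\omega}\right|}{2}}}{156579} + \frac{250 \pi e^{- \frac{14 \left|{\omega}\right|}{5}}}{8241}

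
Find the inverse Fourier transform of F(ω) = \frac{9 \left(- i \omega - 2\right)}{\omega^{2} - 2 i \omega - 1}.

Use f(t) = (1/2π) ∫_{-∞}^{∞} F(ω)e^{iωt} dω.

f(t) = 9 \left(t + 1\right) e^{- t} u\left(t\right)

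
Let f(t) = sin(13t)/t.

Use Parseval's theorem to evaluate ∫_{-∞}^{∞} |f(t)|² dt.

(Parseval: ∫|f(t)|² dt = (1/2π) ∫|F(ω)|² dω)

∫|f(t)|² dt = 13 \pi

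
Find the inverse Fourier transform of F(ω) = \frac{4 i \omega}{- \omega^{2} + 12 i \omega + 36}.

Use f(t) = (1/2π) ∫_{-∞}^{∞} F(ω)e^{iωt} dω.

f(t) = 4 \left(1 - 6 t\right) e^{- 6 t} u\left(t\right)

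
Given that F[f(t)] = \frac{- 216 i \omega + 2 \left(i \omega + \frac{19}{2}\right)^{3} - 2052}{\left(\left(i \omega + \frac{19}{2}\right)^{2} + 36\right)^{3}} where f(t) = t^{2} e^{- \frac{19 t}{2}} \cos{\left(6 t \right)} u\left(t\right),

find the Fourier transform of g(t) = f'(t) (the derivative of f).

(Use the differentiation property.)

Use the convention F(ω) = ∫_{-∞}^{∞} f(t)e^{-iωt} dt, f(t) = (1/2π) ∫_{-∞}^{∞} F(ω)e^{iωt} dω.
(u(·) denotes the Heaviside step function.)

F[g](ω) = - \frac{16 i \omega \left(864 i \omega - \left(2 i \omega + 19\right)^{3} + 8208\right)}{\left(\left(2 i \omega + 19\right)^{2} + 144\right)^{3}}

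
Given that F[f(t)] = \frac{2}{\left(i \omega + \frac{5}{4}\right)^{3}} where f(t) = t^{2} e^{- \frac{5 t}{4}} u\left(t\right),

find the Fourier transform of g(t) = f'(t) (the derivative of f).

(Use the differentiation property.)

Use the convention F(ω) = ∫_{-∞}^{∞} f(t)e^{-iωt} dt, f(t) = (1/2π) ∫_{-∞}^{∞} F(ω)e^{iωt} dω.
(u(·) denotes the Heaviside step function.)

F[g](ω) = \frac{128 i \omega}{\left(4 i \omega + 5\right)^{3}}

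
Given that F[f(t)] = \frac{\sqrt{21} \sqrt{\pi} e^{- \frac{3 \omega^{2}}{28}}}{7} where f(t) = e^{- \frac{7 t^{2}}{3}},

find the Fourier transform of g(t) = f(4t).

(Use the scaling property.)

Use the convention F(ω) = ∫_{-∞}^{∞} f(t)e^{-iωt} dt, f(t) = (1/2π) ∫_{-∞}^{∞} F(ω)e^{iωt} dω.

F[g](ω) = \frac{\sqrt{21} \sqrt{\pi} e^{- \frac{3 \omega^{2}}{448}}}{28}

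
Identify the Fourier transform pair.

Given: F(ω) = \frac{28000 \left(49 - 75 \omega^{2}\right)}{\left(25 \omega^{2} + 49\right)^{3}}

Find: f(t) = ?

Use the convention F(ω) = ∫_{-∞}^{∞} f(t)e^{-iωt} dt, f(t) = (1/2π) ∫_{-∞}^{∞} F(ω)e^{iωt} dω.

f(t) = 8 t^{2} e^{- \frac{7 \left|{t}\right|}{5}}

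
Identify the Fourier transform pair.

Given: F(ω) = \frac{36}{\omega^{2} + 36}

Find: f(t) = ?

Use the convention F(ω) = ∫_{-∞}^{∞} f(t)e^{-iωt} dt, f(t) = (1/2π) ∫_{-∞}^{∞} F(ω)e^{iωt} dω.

f(t) = 3 e^{- 6 \left|{t}\right|}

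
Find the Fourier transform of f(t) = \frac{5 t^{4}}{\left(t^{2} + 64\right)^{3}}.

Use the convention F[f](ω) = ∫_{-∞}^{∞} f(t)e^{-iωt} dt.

F(ω) = \frac{5 \pi \left(64 \omega^{2} - 40 \left|{\omega}\right| + 3\right) e^{- 8 \left|{\omega}\right|}}{64}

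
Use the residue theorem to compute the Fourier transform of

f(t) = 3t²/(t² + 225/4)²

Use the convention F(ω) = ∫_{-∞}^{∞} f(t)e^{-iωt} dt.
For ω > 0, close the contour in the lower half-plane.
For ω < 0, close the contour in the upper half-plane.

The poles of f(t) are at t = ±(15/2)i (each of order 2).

Let g(z) = f(z)e^{-iωz}; for large |z| the factor e^{-iωz} decays in the lower half-plane when ω > 0 and in the upper half-plane when ω < 0.

Case ω > 0 (lower half-plane, clockwise contour ⇒ F(ω) = -2πi·ΣRes):
  Res_{z = - \frac{15 i}{2}} g(z) = \frac{i \left(2 - 15 \omega\right) e^{- \frac{15 \omega}{2}}}{20} (pole of order 2)
  F(ω) = -2πi·ΣRes = \frac{\pi \left(2 - 15 \omega\right) e^{- \frac{15 \omega}{2}}}{10}

Case ω < 0 (upper half-plane, counterclockwise contour ⇒ F(ω) = +2πi·ΣRes):
  Res_{z = \frac{15 i}{2}} g(z) = \frac{i \left(- 15 \omega - 2\right) e^{\frac{15 \omega}{2}}}{20} (pole of order 2)
  F(ω) = 2πi·ΣRes = \frac{\pi \left(15 \omega + 2\right) e^{\frac{15 \omega}{2}}}{10}

Both cases combine into a single formula in |ω|:

F(ω) = \frac{\pi \left(2 - 15 \left|{\omega}\right|\right) e^{- \frac{15 \left|{\omega}\right|}{2}}}{10}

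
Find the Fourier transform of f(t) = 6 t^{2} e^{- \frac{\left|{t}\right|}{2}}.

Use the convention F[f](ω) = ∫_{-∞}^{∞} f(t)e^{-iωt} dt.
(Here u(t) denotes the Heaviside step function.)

F(ω) = \frac{192 \left(1 - 12 \omega^{2}\right)}{\left(4 \omega^{2} + 1\right)^{3}}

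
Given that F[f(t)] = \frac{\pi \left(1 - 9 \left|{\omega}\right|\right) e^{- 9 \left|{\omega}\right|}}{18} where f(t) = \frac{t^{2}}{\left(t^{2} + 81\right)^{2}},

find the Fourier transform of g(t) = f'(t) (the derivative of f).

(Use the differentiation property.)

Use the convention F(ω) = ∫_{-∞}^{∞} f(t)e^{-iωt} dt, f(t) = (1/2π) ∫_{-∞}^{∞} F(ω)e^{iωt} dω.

F[g](ω) = \frac{i \pi \omega \left(1 - 9 \left|{\omega}\right|\right) e^{- 9 \left|{\omega}\right|}}{18}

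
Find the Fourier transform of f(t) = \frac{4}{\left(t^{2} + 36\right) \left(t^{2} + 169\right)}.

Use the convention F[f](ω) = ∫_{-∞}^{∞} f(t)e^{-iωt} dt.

F(ω) = \frac{2 \pi \left(13 e^{7 \left|{\omega}\right|} - 6\right) e^{- 13 \left|{\omega}\right|}}{5187}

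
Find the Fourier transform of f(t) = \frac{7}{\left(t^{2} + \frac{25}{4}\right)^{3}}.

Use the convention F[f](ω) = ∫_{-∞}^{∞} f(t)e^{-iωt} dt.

F(ω) = \frac{7 \pi \left(25 \omega^{2} + 30 \left|{\omega}\right| + 12\right) e^{- \frac{5 \left|{\omega}\right|}{2}}}{3125}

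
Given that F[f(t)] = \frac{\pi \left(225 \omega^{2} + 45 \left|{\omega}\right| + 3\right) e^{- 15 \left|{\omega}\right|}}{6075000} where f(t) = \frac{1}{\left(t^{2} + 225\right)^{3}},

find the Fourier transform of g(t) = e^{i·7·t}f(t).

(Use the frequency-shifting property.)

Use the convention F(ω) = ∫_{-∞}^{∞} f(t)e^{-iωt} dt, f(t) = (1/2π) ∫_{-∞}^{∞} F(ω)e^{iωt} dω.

F[g](ω) = \frac{\pi \left(75 \left(\omega - 7\right)^{2} + 15 \left|{\omega - 7}\right| + 1\right) e^{- 15 \left|{\omega - 7}\right|}}{2025000}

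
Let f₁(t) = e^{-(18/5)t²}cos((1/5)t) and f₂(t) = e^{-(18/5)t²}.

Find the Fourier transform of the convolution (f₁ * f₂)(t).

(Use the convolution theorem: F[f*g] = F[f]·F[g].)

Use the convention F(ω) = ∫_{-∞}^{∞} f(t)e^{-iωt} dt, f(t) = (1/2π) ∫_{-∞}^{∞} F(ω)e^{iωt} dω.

F[f₁*f₂](ω) = \frac{5 \pi \left(e^{\frac{\omega}{18}} + 1\right) e^{- \frac{5 \omega^{2}}{36} - \frac{\omega}{36} - \frac{1}{360}}}{36}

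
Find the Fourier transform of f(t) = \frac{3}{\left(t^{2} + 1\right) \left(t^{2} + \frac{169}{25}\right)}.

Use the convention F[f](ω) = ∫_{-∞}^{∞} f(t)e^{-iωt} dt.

F(ω) = \frac{25 \pi e^{- \left|{\omega}\right|}}{48} - \frac{125 \pi e^{- \frac{13 \left|{\omega}\right|}{5}}}{624}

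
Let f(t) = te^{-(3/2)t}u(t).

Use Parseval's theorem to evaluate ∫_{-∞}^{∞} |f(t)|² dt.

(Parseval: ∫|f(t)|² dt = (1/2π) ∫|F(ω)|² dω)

∫|f(t)|² dt = \frac{2}{27}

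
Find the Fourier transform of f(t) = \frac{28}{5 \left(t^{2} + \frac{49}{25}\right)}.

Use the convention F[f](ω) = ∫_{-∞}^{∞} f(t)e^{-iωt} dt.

F(ω) = 4 \pi e^{- \frac{7 \left|{\omega}\right|}{5}}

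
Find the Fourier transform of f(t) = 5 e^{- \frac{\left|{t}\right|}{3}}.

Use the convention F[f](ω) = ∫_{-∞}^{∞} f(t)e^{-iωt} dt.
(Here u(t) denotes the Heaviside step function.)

F(ω) = \frac{30}{9 \omega^{2} + 1}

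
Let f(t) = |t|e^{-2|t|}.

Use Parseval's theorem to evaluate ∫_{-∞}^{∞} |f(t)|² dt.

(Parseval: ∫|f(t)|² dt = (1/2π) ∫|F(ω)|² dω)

∫|f(t)|² dt = \frac{1}{16}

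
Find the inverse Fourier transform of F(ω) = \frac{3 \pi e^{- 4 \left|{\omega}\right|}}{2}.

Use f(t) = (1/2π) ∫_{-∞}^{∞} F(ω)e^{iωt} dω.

f(t) = \frac{6}{t^{2} + 16}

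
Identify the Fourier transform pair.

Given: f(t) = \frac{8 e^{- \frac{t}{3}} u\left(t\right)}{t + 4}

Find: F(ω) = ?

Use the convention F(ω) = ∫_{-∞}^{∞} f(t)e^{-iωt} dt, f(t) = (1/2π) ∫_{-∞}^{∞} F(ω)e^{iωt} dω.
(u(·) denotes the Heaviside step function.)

F(ω) = 8 e^{4 i \omega + \frac{4}{3}} \operatorname{E}_{1}\left(4 i \omega + \frac{4}{3}\right)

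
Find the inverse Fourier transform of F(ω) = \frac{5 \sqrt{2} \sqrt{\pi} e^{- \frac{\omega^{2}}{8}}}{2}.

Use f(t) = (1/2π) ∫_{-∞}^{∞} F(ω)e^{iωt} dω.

f(t) = 5 e^{- 2 t^{2}}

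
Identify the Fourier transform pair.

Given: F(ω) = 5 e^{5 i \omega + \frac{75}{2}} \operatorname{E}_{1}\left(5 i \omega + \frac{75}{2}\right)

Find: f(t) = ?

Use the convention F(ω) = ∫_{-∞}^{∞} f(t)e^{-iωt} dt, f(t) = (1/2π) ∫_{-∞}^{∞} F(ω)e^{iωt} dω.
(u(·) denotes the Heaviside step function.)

f(t) = \frac{5 e^{- \frac{15 t}{2}} u\left(t\right)}{t + 5}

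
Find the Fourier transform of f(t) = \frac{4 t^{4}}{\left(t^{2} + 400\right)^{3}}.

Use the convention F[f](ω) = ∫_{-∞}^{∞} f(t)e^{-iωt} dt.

F(ω) = \frac{\pi \left(400 \omega^{2} - 100 \left|{\omega}\right| + 3\right) e^{- 20 \left|{\omega}\right|}}{40}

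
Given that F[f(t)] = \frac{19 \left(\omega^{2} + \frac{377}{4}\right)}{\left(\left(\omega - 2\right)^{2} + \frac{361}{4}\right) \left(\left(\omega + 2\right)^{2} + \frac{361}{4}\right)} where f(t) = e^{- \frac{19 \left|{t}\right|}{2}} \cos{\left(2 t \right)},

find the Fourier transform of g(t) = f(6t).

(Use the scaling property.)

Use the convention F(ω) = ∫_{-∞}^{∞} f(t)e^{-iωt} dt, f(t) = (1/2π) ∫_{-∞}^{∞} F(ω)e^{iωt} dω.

F[g](ω) = \frac{114 \left(\omega^{2} + 3393\right)}{\omega^{4} + 6210 \omega^{2} + 11512449}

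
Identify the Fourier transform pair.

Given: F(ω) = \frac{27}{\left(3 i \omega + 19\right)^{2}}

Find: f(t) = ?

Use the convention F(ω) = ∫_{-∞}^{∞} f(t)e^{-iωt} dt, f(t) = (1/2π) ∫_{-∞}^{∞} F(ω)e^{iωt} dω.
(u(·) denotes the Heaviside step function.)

f(t) = 3 t e^{- \frac{19 t}{3}} u\left(t\right)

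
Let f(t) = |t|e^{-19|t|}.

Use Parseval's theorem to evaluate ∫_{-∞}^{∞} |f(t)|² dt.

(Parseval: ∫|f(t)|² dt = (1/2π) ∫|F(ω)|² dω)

∫|f(t)|² dt = \frac{1}{13718}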